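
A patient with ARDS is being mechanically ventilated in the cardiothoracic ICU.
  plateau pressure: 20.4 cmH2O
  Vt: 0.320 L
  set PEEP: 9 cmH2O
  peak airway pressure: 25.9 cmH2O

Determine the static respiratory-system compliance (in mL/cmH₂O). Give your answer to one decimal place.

Cstat = Vt / (Pplat − PEEP) = 320 / (20.4 − 9) = 320 / 11.4 = 28.07 mL/cmH2O.

28.1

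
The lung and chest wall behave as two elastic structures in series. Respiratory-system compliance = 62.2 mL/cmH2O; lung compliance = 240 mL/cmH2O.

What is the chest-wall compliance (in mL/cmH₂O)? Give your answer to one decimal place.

1/Ccw = 1/Crs − 1/CL.
1/Ccw = 1/62.2 − 1/240 = 0.01191.
Ccw = 83.963 mL/cmH2O.

84.0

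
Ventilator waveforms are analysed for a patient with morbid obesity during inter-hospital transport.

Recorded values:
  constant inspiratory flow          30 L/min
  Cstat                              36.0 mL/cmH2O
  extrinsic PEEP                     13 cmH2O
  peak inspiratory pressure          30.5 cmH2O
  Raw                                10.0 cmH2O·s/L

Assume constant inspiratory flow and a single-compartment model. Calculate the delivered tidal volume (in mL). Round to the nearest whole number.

Flow: 30 L/min ÷ 60 = 0.5 L/s.
Equation of motion (constant flow): PIP = Vt/C + R·V̇ + PEEP.
Vt/C = PIP − R·V̇ − PEEP = 30.5 − 5.0 − 13 = 12.5 cmH2O.
Vt = C × 12.5 = 36.0 × 12.5 = 450.0 mL.

450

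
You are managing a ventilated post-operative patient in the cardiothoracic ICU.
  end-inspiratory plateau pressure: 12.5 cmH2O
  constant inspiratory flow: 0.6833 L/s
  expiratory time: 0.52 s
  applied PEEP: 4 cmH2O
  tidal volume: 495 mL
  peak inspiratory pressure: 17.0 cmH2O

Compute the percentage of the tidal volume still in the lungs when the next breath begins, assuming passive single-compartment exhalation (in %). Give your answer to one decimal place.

25.8

R = (PIP − Pplat)/V̇ = (17.0 − 12.5) / 0.6833 = 4.5/0.6833 = 6.586 cmH2O·s/L.
C = Vt/(Pplat − PEEP) = 495.0 / (12.5 − 4) = 495.0/8.5 = 58.235 mL/cmH2O.
τ = R × C = 6.586 × 0.05824 L/cmH2O = 0.3836 s.
Fraction remaining at end-expiration = e^(−Te/τ) = e^(−0.52/0.3836) = 0.2578 → 25.78%.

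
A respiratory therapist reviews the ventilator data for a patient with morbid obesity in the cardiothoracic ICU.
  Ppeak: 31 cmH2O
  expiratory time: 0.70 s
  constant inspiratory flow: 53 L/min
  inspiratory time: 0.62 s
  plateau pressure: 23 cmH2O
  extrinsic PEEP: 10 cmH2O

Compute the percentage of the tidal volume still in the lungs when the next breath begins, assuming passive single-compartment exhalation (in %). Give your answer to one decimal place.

Flow: 53 L/min ÷ 60 = 0.8833 L/s.
Vt = flow × Ti = 0.8833 L/s × 0.62 s × 1000 mL/L = 547.65 mL.
R = (PIP − Pplat)/V̇ = (31 − 23) / 0.8833 = 8.0/0.8833 = 9.057 cmH2O·s/L.
C = Vt/(Pplat − PEEP) = 547.65 / (23 − 10) = 547.65/13.0 = 42.127 mL/cmH2O.
τ = R × C = 9.057 × 0.04213 L/cmH2O = 0.3816 s.
Fraction remaining at end-expiration = e^(−Te/τ) = e^(−0.70/0.3816) = 0.1597 → 15.97%.

16.0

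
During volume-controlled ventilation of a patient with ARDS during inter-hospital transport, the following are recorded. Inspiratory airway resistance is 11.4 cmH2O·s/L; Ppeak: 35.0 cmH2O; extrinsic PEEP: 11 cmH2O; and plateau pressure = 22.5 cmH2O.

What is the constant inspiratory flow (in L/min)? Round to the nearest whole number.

flow = (PIP − Pplat) / Raw = (35.0 − 22.5) / 11.4 = 1.096 L/s × 60 = 65.76 L/min.

66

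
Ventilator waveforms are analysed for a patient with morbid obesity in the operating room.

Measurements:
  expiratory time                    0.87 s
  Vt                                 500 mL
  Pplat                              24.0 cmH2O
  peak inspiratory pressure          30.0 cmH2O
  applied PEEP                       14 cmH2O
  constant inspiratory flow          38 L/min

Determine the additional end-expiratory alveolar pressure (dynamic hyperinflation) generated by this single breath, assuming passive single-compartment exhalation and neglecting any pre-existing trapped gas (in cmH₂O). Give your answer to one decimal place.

Flow: 38 L/min ÷ 60 = 0.6333 L/s.
R = (PIP − Pplat)/V̇ = (30.0 − 24.0) / 0.6333 = 6.0/0.6333 = 9.474 cmH2O·s/L.
C = Vt/(Pplat − PEEP) = 500.0 / (24.0 − 14) = 500.0/10.0 = 50.0 mL/cmH2O.
τ = R × C = 9.474 × 0.05 L/cmH2O = 0.4737 s.
Fraction remaining = e^(−Te/τ) = e^(−0.87/0.4737) = 0.1594; trapped volume = 500.0 × 0.1594 = 79.7 mL.
Additional alveolar pressure from trapping ≈ V_trapped / C = 79.7 / 50.0 = 1.594 cmH2O.

1.6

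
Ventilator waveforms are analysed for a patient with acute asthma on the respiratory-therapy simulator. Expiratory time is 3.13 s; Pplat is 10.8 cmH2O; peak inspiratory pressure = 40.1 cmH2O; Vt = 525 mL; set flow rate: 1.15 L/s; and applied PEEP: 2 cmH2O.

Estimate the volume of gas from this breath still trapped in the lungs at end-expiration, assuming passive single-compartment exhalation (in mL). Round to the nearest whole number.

R = (PIP − Pplat)/V̇ = (40.1 − 10.8) / 1.15 = 29.3/1.15 = 25.478 cmH2O·s/L.
C = Vt/(Pplat − PEEP) = 525.0 / (10.8 − 2) = 525.0/8.8 = 59.659 mL/cmH2O.
τ = R × C = 25.478 × 0.05966 L/cmH2O = 1.52 s.
Fraction remaining = e^(−Te/τ) = e^(−3.13/1.52) = 0.1276.
Trapped volume = 525.0 × 0.1276 = 66.99 mL.

67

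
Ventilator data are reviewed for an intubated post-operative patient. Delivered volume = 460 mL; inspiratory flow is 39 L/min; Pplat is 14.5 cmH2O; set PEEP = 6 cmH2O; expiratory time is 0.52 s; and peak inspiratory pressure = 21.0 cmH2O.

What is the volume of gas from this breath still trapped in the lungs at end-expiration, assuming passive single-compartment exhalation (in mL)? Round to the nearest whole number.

176

Flow: 39 L/min ÷ 60 = 0.65 L/s.
R = (PIP − Pplat)/V̇ = (21.0 − 14.5) / 0.65 = 6.5/0.65 = 10.0 cmH2O·s/L.
C = Vt/(Pplat − PEEP) = 460.0 / (14.5 − 6) = 460.0/8.5 = 54.118 mL/cmH2O.
τ = R × C = 10.0 × 0.05412 L/cmH2O = 0.5412 s.
Fraction remaining = e^(−Te/τ) = e^(−0.52/0.5412) = 0.3826.
Trapped volume = 460.0 × 0.3826 = 176.0 mL.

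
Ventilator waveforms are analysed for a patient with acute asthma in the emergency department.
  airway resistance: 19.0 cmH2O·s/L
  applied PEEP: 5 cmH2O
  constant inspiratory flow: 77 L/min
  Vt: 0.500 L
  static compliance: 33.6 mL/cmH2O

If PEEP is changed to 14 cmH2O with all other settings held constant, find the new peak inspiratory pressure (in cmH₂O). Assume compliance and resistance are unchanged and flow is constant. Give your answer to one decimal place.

53.3

Flow: 77 L/min ÷ 60 = 1.2833 L/s.
PIP = Vt/C + R·V̇ + PEEP (constant-flow equation of motion).
Only the baseline term changes: ΔPIP = ΔPEEP = 14 − 5 = 9.0 cmH2O.
Original PIP = 500/33.6 + 19.0×1.2833 + 5 = 44.264 cmH2O; new PIP = 44.264 + (9.0) = 53.264 cmH2O.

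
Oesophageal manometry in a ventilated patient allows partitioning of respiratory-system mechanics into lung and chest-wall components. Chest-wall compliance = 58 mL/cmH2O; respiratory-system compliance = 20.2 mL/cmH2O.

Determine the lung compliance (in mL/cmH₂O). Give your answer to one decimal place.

1/CL = 1/Crs − 1/Ccw.
1/CL = 1/20.2 − 1/58 = 0.03226.
CL = 30.998 mL/cmH2O.

31.0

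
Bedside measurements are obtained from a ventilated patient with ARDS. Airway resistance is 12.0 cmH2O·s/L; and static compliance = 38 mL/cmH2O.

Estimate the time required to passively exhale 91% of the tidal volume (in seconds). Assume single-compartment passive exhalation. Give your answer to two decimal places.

τ = R × C = 12.0 × 38 mL/cmH2O = 12.0 × 0.038 L/cmH2O = 0.456 s.
Exhaled fraction f = 1 − e^(−t/τ) → t = −τ·ln(1 − f) = −0.456·ln(0.09) = 1.098 s.

1.10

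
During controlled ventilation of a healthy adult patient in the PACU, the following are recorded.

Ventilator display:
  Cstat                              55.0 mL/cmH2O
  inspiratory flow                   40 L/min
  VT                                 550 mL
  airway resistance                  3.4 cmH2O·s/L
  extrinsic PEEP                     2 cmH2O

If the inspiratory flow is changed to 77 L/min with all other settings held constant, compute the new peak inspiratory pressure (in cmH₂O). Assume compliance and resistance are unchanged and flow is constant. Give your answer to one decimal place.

Flow: 40 L/min ÷ 60 = 0.6667 L/s.
New flow: 77 L/min ÷ 60 = 1.2833 L/s.
PIP = Vt/C + R·V̇ + PEEP (constant-flow equation of motion).
Only the resistive term changes: ΔPIP = R × ΔV̇ = 3.4 × (1.2833 − 0.6667) = 3.4 × 0.6166 = 2.096 cmH2O.
Original PIP = 550/55.0 + 3.4×0.6667 + 2 = 14.267 cmH2O; new PIP = 14.267 + (2.096) = 16.363 cmH2O.

16.4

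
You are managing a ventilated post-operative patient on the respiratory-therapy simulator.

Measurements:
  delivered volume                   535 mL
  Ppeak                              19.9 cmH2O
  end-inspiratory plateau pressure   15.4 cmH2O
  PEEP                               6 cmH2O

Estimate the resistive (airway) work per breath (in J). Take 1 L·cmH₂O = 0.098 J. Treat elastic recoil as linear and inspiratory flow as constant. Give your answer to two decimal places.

0.24

With constant inspiratory flow the resistive pressure is constant at PIP − Pplat = 19.9 − 15.4 = 4.5 cmH2O, so resistive work = 4.5 × 0.535 = 2.408 L·cmH2O.
× 0.098 J/(L·cmH2O) → 0.236 J.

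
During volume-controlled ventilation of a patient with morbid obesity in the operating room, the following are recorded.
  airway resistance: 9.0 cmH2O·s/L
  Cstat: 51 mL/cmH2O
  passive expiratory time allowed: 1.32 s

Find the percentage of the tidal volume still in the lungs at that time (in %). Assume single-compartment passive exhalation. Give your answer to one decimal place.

5.6

τ = R × C = 9.0 × 51 mL/cmH2O = 9.0 × 0.051 L/cmH2O = 0.459 s.
Passive exhalation: V(t)/V₀ = e^(−t/τ) = e^(−1.32/0.459) = 0.05637.
Fraction remaining = 0.05637 → 5.637%.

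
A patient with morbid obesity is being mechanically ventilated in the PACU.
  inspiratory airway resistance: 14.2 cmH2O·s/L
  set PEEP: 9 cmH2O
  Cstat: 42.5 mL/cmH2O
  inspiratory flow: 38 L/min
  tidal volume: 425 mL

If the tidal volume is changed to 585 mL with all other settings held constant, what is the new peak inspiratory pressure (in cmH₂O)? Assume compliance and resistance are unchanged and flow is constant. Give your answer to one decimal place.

31.8

Flow: 38 L/min ÷ 60 = 0.6333 L/s.
PIP = Vt/C + R·V̇ + PEEP (constant-flow equation of motion).
Only the elastic term changes: ΔPIP = ΔVt / C = (585 − 425) / 42.5 = 3.765 cmH2O.
Original PIP = 425/42.5 + 14.2×0.6333 + 9 = 27.993 cmH2O; new PIP = 27.993 + (3.765) = 31.758 cmH2O.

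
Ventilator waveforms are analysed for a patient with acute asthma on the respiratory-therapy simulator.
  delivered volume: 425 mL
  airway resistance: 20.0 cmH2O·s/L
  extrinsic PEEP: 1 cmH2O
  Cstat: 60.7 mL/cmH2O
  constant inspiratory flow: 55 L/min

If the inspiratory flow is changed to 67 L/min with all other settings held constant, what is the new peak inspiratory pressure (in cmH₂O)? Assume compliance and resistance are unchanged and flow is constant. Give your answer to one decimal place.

30.3

Flow: 55 L/min ÷ 60 = 0.9167 L/s.
New flow: 67 L/min ÷ 60 = 1.1167 L/s.
PIP = Vt/C + R·V̇ + PEEP (constant-flow equation of motion).
Only the resistive term changes: ΔPIP = R × ΔV̇ = 20.0 × (1.1167 − 0.9167) = 20.0 × 0.2 = 4.0 cmH2O.
Original PIP = 425/60.7 + 20.0×0.9167 + 1 = 26.336 cmH2O; new PIP = 26.336 + (4.0) = 30.336 cmH2O.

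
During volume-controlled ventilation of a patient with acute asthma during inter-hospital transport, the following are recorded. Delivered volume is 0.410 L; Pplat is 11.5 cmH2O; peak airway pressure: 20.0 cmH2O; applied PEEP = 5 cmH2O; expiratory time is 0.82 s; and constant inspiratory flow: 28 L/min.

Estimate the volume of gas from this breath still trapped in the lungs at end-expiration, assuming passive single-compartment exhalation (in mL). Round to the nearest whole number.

201

Flow: 28 L/min ÷ 60 = 0.4667 L/s.
R = (PIP − Pplat)/V̇ = (20.0 − 11.5) / 0.4667 = 8.5/0.4667 = 18.213 cmH2O·s/L.
C = Vt/(Pplat − PEEP) = 410.0 / (11.5 − 5) = 410.0/6.5 = 63.077 mL/cmH2O.
τ = R × C = 18.213 × 0.06308 L/cmH2O = 1.149 s.
Fraction remaining = e^(−Te/τ) = e^(−0.82/1.149) = 0.4898.
Trapped volume = 410.0 × 0.4898 = 200.82 mL.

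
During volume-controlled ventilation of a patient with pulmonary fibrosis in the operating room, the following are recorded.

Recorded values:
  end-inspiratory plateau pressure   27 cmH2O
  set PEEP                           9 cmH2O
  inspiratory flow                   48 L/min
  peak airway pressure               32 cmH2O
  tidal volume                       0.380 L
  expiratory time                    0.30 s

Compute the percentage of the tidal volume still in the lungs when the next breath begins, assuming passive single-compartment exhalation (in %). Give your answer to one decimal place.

10.3

Flow: 48 L/min ÷ 60 = 0.8 L/s.
R = (PIP − Pplat)/V̇ = (32 − 27) / 0.8 = 5.0/0.8 = 6.25 cmH2O·s/L.
C = Vt/(Pplat − PEEP) = 380.0 / (27 − 9) = 380.0/18.0 = 21.111 mL/cmH2O.
τ = R × C = 6.25 × 0.02111 L/cmH2O = 0.1319 s.
Fraction remaining at end-expiration = e^(−Te/τ) = e^(−0.30/0.1319) = 0.1029 → 10.29%.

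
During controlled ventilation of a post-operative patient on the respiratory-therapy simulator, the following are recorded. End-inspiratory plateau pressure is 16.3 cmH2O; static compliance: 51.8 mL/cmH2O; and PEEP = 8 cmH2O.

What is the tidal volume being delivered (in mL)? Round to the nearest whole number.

430

Vt = Cstat × (Pplat − PEEP) = 51.8 × (16.3 − 8) = 51.8 × 8.3 = 429.94 mL.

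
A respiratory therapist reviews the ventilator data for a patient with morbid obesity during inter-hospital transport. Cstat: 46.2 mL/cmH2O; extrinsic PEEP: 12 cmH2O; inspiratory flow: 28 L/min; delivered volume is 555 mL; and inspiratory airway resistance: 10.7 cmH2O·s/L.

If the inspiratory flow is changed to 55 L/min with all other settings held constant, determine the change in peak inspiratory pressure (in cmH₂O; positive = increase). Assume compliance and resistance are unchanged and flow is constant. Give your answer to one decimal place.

4.8

Flow: 28 L/min ÷ 60 = 0.4667 L/s.
New flow: 55 L/min ÷ 60 = 0.9167 L/s.
PIP = Vt/C + R·V̇ + PEEP (constant-flow equation of motion).
Only the resistive term changes: ΔPIP = R × ΔV̇ = 10.7 × (0.9167 − 0.4667) = 10.7 × 0.45 = 4.815 cmH2O.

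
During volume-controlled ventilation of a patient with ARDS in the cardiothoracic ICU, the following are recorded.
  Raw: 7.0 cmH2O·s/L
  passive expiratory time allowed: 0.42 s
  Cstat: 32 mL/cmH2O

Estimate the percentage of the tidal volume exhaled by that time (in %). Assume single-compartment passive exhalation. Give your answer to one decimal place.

84.7

τ = R × C = 7.0 × 32 mL/cmH2O = 7.0 × 0.032 L/cmH2O = 0.224 s.
Passive exhalation: V(t)/V₀ = e^(−t/τ) = e^(−0.42/0.224) = 0.1534.
Fraction exhaled = 1 − 0.1534 = 0.8466 → 84.66%.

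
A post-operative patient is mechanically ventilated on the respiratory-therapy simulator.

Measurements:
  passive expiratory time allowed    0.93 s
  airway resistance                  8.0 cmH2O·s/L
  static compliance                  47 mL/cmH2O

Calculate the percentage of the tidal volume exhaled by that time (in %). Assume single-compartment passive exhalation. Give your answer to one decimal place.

τ = R × C = 8.0 × 47 mL/cmH2O = 8.0 × 0.047 L/cmH2O = 0.376 s.
Passive exhalation: V(t)/V₀ = e^(−t/τ) = e^(−0.93/0.376) = 0.0843.
Fraction exhaled = 1 − 0.0843 = 0.9157 → 91.57%.

91.6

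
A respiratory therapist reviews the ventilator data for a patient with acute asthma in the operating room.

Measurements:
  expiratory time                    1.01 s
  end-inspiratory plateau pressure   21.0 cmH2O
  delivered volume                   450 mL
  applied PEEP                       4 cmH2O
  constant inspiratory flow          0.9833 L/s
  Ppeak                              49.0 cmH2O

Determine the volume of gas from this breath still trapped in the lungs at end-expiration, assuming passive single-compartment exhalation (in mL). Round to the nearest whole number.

R = (PIP − Pplat)/V̇ = (49.0 − 21.0) / 0.9833 = 28.0/0.9833 = 28.476 cmH2O·s/L.
C = Vt/(Pplat − PEEP) = 450.0 / (21.0 − 4) = 450.0/17.0 = 26.471 mL/cmH2O.
τ = R × C = 28.476 × 0.02647 L/cmH2O = 0.7538 s.
Fraction remaining = e^(−Te/τ) = e^(−1.01/0.7538) = 0.2619.
Trapped volume = 450.0 × 0.2619 = 117.86 mL.

118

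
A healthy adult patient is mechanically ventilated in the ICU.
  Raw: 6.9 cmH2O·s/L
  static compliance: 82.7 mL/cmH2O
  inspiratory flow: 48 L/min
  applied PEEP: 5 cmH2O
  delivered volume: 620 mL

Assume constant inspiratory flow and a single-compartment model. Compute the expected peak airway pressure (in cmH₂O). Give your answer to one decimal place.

Flow: 48 L/min ÷ 60 = 0.8 L/s.
Equation of motion (constant flow): PIP = Vt/C + R·V̇ + PEEP.
PIP = 620/82.7 + 6.9×0.8 + 5 = 7.497 + 5.52 + 5 = 18.017 cmH2O.

18.0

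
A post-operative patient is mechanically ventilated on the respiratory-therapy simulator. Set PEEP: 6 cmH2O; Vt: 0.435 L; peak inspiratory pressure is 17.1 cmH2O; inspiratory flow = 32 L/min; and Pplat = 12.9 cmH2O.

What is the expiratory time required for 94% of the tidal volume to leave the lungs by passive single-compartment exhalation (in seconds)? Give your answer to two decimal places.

1.40

Flow: 32 L/min ÷ 60 = 0.5333 L/s.
R = (PIP − Pplat)/V̇ = (17.1 − 12.9) / 0.5333 = 4.2/0.5333 = 7.875 cmH2O·s/L.
C = Vt/(Pplat − PEEP) = 435.0 / (12.9 − 6) = 435.0/6.9 = 63.043 mL/cmH2O.
τ = R × C = 7.875 × 0.06304 L/cmH2O = 0.4964 s.
t = −τ·ln(1 − 0.94) = −0.4964·ln(0.06) = 1.397 s.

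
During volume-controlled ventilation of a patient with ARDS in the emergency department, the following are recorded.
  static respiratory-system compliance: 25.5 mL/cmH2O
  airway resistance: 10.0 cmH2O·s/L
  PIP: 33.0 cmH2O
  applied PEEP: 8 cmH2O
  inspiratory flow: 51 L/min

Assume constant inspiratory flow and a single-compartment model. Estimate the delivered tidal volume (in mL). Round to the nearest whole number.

Flow: 51 L/min ÷ 60 = 0.85 L/s.
Equation of motion (constant flow): PIP = Vt/C + R·V̇ + PEEP.
Vt/C = PIP − R·V̇ − PEEP = 33.0 − 8.5 − 8 = 16.5 cmH2O.
Vt = C × 16.5 = 25.5 × 16.5 = 420.75 mL.

421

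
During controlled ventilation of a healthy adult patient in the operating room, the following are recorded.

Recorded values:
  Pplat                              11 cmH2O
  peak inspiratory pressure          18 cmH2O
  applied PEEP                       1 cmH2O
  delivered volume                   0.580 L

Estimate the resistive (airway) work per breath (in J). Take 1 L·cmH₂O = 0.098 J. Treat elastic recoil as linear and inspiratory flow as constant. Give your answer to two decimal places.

0.40

With constant inspiratory flow the resistive pressure is constant at PIP − Pplat = 18 − 11 = 7.0 cmH2O, so resistive work = 7.0 × 0.580 = 4.06 L·cmH2O.
× 0.098 J/(L·cmH2O) → 0.3979 J.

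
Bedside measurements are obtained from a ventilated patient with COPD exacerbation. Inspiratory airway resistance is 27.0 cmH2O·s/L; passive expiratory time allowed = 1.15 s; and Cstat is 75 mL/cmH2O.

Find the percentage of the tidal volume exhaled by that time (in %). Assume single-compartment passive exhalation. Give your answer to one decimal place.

43.3

τ = R × C = 27.0 × 75 mL/cmH2O = 27.0 × 0.075 L/cmH2O = 2.025 s.
Passive exhalation: V(t)/V₀ = e^(−t/τ) = e^(−1.15/2.025) = 0.5667.
Fraction exhaled = 1 − 0.5667 = 0.4333 → 43.33%.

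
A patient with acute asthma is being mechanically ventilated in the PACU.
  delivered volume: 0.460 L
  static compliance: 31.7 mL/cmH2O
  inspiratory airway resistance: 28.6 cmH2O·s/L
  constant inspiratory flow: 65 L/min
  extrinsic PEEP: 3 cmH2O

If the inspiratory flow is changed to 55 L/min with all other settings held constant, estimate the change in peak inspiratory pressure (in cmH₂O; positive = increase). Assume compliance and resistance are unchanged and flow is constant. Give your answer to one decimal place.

-4.8

Flow: 65 L/min ÷ 60 = 1.0833 L/s.
New flow: 55 L/min ÷ 60 = 0.9167 L/s.
PIP = Vt/C + R·V̇ + PEEP (constant-flow equation of motion).
Only the resistive term changes: ΔPIP = R × ΔV̇ = 28.6 × (0.9167 − 1.0833) = 28.6 × -0.1666 = -4.765 cmH2O.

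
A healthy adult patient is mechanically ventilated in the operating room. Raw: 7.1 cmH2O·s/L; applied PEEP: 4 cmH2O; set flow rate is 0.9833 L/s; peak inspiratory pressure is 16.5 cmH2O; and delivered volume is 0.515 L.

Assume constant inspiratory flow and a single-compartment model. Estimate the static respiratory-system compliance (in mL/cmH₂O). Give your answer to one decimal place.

93.3

Equation of motion (constant flow): PIP = Vt/C + R·V̇ + PEEP.
Vt/C = PIP − R·V̇ − PEEP = 16.5 − 7.1×0.9833 − 4 = 16.5 − 6.981 − 4 = 5.519 cmH2O.
C = Vt / 5.519 = 515 / 5.519 = 93.314 mL/cmH2O.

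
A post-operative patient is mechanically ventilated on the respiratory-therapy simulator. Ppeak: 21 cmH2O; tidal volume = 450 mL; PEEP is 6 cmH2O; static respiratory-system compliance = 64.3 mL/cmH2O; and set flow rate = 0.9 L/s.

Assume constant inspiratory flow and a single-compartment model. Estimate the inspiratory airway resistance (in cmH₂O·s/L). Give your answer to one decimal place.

8.9

Equation of motion (constant flow): PIP = Vt/C + R·V̇ + PEEP.
R·V̇ = PIP − Vt/C − PEEP = 21 − 450/64.3 − 6 = 21 − 6.998 − 6 = 8.002 cmH2O.
R = 8.002 / 0.9 = 8.891 cmH2O·s/L.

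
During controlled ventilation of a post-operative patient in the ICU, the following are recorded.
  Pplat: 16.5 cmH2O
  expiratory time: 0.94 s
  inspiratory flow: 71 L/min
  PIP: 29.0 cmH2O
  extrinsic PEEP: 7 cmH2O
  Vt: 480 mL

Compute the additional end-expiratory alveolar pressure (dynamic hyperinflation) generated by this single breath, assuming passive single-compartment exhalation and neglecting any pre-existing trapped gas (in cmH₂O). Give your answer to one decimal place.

1.6

Flow: 71 L/min ÷ 60 = 1.1833 L/s.
R = (PIP − Pplat)/V̇ = (29.0 − 16.5) / 1.1833 = 12.5/1.1833 = 10.564 cmH2O·s/L.
C = Vt/(Pplat − PEEP) = 480.0 / (16.5 − 7) = 480.0/9.5 = 50.526 mL/cmH2O.
τ = R × C = 10.564 × 0.05053 L/cmH2O = 0.5338 s.
Fraction remaining = e^(−Te/τ) = e^(−0.94/0.5338) = 0.1719; trapped volume = 480.0 × 0.1719 = 82.512 mL.
Additional alveolar pressure from trapping ≈ V_trapped / C = 82.512 / 50.526 = 1.633 cmH2O.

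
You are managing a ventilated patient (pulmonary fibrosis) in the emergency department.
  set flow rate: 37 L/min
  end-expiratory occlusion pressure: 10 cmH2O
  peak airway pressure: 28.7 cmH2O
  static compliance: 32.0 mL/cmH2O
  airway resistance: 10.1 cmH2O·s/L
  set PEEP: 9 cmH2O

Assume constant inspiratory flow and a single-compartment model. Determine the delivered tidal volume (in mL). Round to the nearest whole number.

Flow: 37 L/min ÷ 60 = 0.6167 L/s.
Total PEEP = 10 cmH2O (set 9 + intrinsic 1); this is the baseline alveolar pressure.
Equation of motion (constant flow): PIP = Vt/C + R·V̇ + PEEP.
Vt/C = PIP − R·V̇ − PEEP = 28.7 − 6.229 − 10 = 12.471 cmH2O.
Vt = C × 12.471 = 32.0 × 12.471 = 399.07 mL.

399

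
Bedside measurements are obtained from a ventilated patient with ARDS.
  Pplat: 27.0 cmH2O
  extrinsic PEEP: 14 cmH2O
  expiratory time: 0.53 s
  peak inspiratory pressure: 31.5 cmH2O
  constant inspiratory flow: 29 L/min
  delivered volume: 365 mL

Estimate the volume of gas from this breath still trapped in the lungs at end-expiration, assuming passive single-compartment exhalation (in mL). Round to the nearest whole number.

48

Flow: 29 L/min ÷ 60 = 0.4833 L/s.
R = (PIP − Pplat)/V̇ = (31.5 − 27.0) / 0.4833 = 4.5/0.4833 = 9.311 cmH2O·s/L.
C = Vt/(Pplat − PEEP) = 365.0 / (27.0 − 14) = 365.0/13.0 = 28.077 mL/cmH2O.
τ = R × C = 9.311 × 0.02808 L/cmH2O = 0.2615 s.
Fraction remaining = e^(−Te/τ) = e^(−0.53/0.2615) = 0.1318.
Trapped volume = 365.0 × 0.1318 = 48.107 mL.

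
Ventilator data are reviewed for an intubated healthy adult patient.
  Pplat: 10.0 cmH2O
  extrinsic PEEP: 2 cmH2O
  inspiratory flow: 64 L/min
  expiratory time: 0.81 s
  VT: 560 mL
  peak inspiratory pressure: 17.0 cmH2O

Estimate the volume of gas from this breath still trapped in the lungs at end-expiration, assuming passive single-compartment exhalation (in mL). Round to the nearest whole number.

96

Flow: 64 L/min ÷ 60 = 1.0667 L/s.
R = (PIP − Pplat)/V̇ = (17.0 − 10.0) / 1.0667 = 7.0/1.0667 = 6.562 cmH2O·s/L.
C = Vt/(Pplat − PEEP) = 560.0 / (10.0 − 2) = 560.0/8.0 = 70.0 mL/cmH2O.
τ = R × C = 6.562 × 0.07 L/cmH2O = 0.4593 s.
Fraction remaining = e^(−Te/τ) = e^(−0.81/0.4593) = 0.1714.
Trapped volume = 560.0 × 0.1714 = 95.984 mL.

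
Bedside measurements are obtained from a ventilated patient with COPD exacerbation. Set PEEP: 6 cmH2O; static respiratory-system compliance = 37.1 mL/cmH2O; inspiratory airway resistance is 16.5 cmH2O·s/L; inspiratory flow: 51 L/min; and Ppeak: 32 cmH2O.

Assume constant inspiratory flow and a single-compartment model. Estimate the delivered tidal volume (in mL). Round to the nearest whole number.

444

Flow: 51 L/min ÷ 60 = 0.85 L/s.
Equation of motion (constant flow): PIP = Vt/C + R·V̇ + PEEP.
Vt/C = PIP − R·V̇ − PEEP = 32 − 14.025 − 6 = 11.975 cmH2O.
Vt = C × 11.975 = 37.1 × 11.975 = 444.27 mL.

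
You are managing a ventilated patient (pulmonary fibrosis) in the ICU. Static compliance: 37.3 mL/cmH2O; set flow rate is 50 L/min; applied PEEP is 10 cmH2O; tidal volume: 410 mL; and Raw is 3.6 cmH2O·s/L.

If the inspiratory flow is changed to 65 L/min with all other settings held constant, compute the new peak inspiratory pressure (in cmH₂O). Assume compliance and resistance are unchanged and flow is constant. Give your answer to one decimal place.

Flow: 50 L/min ÷ 60 = 0.8333 L/s.
New flow: 65 L/min ÷ 60 = 1.0833 L/s.
PIP = Vt/C + R·V̇ + PEEP (constant-flow equation of motion).
Only the resistive term changes: ΔPIP = R × ΔV̇ = 3.6 × (1.0833 − 0.8333) = 3.6 × 0.25 = 0.9 cmH2O.
Original PIP = 410/37.3 + 3.6×0.8333 + 10 = 23.992 cmH2O; new PIP = 23.992 + (0.9) = 24.892 cmH2O.

24.9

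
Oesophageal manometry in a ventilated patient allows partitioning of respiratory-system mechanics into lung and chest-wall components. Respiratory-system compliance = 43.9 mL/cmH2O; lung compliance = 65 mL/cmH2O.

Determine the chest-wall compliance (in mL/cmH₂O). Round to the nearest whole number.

135

1/Ccw = 1/Crs − 1/CL.
1/Ccw = 1/43.9 − 1/65 = 0.007394.
Ccw = 135.24 mL/cmH2O.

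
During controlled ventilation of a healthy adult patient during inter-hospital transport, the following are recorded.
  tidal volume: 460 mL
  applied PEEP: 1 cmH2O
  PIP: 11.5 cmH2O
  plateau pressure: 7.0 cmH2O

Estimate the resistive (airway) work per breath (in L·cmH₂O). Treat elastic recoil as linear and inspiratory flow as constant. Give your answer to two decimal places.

With constant inspiratory flow the resistive pressure is constant at PIP − Pplat = 11.5 − 7.0 = 4.5 cmH2O, so resistive work = 4.5 × 0.460 = 2.07 L·cmH2O.

2.07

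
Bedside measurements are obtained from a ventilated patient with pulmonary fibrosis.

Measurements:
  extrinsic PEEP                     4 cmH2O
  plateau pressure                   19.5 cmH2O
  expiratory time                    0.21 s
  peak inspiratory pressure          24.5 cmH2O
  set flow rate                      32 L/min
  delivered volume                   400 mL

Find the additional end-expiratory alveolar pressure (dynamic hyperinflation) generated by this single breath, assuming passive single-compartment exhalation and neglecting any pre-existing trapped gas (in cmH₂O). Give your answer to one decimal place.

6.5

Flow: 32 L/min ÷ 60 = 0.5333 L/s.
R = (PIP − Pplat)/V̇ = (24.5 − 19.5) / 0.5333 = 5.0/0.5333 = 9.376 cmH2O·s/L.
C = Vt/(Pplat − PEEP) = 400.0 / (19.5 − 4) = 400.0/15.5 = 25.806 mL/cmH2O.
τ = R × C = 9.376 × 0.02581 L/cmH2O = 0.242 s.
Fraction remaining = e^(−Te/τ) = e^(−0.21/0.242) = 0.4199; trapped volume = 400.0 × 0.4199 = 167.96 mL.
Additional alveolar pressure from trapping ≈ V_trapped / C = 167.96 / 25.806 = 6.509 cmH2O.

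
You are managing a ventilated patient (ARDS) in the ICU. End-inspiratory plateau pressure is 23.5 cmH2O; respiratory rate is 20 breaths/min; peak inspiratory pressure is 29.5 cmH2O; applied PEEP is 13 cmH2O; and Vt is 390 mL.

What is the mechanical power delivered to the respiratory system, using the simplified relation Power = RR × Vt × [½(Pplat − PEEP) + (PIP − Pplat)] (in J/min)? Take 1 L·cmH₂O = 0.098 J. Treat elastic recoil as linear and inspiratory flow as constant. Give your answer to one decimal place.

Per-breath work = Vt × [½(Pplat−PEEP) + (PIP−Pplat)] = 0.390 × [0.5×10.5 + 6.0] = 0.390 × 11.25 = 4.388 L·cmH2O.
Power = 20 × 4.388 = 87.76 L·cmH2O/min.
× 0.098 J/(L·cmH2O) → 8.6 J/min.

8.6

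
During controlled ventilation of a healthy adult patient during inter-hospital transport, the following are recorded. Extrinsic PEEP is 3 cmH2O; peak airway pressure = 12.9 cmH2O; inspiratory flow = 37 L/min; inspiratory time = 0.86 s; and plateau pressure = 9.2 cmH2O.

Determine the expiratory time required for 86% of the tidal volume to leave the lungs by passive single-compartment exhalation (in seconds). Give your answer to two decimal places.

1.01

Flow: 37 L/min ÷ 60 = 0.6167 L/s.
Vt = flow × Ti = 0.6167 L/s × 0.86 s × 1000 mL/L = 530.36 mL.
R = (PIP − Pplat)/V̇ = (12.9 − 9.2) / 0.6167 = 3.7/0.6167 = 6.0 cmH2O·s/L.
C = Vt/(Pplat − PEEP) = 530.36 / (9.2 − 3) = 530.36/6.2 = 85.542 mL/cmH2O.
τ = R × C = 6.0 × 0.08554 L/cmH2O = 0.5132 s.
t = −τ·ln(1 − 0.86) = −0.5132·ln(0.14) = 1.009 s.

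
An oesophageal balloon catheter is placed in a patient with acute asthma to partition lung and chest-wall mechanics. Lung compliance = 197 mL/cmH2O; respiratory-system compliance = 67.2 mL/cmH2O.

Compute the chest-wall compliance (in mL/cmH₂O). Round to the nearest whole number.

1/Ccw = 1/Crs − 1/CL.
1/Ccw = 1/67.2 − 1/197 = 0.009805.
Ccw = 101.99 mL/cmH2O.

102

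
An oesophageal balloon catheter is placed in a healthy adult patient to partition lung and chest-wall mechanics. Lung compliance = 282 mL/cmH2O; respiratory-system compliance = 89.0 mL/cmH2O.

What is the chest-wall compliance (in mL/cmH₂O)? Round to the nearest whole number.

1/Ccw = 1/Crs − 1/CL.
1/Ccw = 1/89.0 − 1/282 = 0.00769.
Ccw = 130.04 mL/cmH2O.

130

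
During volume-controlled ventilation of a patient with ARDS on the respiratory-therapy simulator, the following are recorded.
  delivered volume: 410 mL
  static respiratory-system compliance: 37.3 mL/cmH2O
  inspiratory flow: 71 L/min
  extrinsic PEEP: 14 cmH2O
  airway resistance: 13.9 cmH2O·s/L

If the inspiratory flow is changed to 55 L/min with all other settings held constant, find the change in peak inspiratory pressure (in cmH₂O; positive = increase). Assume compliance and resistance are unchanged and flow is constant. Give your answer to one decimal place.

-3.7

Flow: 71 L/min ÷ 60 = 1.1833 L/s.
New flow: 55 L/min ÷ 60 = 0.9167 L/s.
PIP = Vt/C + R·V̇ + PEEP (constant-flow equation of motion).
Only the resistive term changes: ΔPIP = R × ΔV̇ = 13.9 × (0.9167 − 1.1833) = 13.9 × -0.2666 = -3.706 cmH2O.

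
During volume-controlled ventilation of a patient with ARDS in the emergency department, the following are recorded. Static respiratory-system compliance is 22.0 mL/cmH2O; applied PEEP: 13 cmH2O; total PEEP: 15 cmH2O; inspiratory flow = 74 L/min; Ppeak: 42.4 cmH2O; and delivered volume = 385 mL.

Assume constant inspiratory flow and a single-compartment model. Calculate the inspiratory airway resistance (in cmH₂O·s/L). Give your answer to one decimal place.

8.0

Flow: 74 L/min ÷ 60 = 1.2333 L/s.
Total PEEP = 15 cmH2O (set 13 + intrinsic 2); this is the baseline alveolar pressure.
Equation of motion (constant flow): PIP = Vt/C + R·V̇ + PEEP.
R·V̇ = PIP − Vt/C − PEEP = 42.4 − 385/22.0 − 15 = 42.4 − 17.5 − 15 = 9.9 cmH2O.
R = 9.9 / 1.2333 = 8.027 cmH2O·s/L.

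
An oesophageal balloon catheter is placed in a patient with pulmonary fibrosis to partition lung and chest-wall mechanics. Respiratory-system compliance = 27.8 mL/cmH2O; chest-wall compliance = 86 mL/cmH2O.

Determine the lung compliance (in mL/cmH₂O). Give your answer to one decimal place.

1/CL = 1/Crs − 1/Ccw.
1/CL = 1/27.8 − 1/86 = 0.02434.
CL = 41.085 mL/cmH2O.

41.1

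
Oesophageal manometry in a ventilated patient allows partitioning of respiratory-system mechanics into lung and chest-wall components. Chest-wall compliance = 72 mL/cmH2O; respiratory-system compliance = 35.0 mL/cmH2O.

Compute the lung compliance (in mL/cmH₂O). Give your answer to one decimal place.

68.1

1/CL = 1/Crs − 1/Ccw.
1/CL = 1/35.0 − 1/72 = 0.01468.
CL = 68.12 mL/cmH2O.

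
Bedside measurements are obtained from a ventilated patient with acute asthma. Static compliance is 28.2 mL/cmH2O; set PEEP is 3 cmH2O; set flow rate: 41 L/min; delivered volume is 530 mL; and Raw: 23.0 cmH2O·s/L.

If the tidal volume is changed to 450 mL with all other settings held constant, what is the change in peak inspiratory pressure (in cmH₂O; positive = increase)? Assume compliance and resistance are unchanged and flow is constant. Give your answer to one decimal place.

PIP = Vt/C + R·V̇ + PEEP (constant-flow equation of motion).
Only the elastic term changes: ΔPIP = ΔVt / C = (450 − 530) / 28.2 = -2.837 cmH2O.

-2.8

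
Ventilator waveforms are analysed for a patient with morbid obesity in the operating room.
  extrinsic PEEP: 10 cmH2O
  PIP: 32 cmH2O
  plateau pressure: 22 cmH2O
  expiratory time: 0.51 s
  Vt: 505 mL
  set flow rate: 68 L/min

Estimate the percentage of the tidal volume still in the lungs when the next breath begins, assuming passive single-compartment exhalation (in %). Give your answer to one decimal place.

25.3

Flow: 68 L/min ÷ 60 = 1.1333 L/s.
R = (PIP − Pplat)/V̇ = (32 − 22) / 1.1333 = 10.0/1.1333 = 8.824 cmH2O·s/L.
C = Vt/(Pplat − PEEP) = 505.0 / (22 − 10) = 505.0/12.0 = 42.083 mL/cmH2O.
τ = R × C = 8.824 × 0.04208 L/cmH2O = 0.3713 s.
Fraction remaining at end-expiration = e^(−Te/τ) = e^(−0.51/0.3713) = 0.2532 → 25.32%.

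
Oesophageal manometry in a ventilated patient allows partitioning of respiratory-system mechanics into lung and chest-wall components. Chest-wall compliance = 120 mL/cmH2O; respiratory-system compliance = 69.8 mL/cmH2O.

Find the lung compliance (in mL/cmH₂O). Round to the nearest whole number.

1/CL = 1/Crs − 1/Ccw.
1/CL = 1/69.8 − 1/120 = 0.005993.
CL = 166.86 mL/cmH2O.

167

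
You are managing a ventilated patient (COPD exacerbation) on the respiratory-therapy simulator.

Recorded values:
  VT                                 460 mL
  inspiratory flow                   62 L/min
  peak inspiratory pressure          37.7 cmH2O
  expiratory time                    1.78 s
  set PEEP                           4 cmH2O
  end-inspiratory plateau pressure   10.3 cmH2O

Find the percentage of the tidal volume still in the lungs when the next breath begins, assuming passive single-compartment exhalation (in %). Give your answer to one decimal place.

39.9

Flow: 62 L/min ÷ 60 = 1.0333 L/s.
R = (PIP − Pplat)/V̇ = (37.7 − 10.3) / 1.0333 = 27.4/1.0333 = 26.517 cmH2O·s/L.
C = Vt/(Pplat − PEEP) = 460.0 / (10.3 − 4) = 460.0/6.3 = 73.016 mL/cmH2O.
τ = R × C = 26.517 × 0.07302 L/cmH2O = 1.936 s.
Fraction remaining at end-expiration = e^(−Te/τ) = e^(−1.78/1.936) = 0.3987 → 39.87%.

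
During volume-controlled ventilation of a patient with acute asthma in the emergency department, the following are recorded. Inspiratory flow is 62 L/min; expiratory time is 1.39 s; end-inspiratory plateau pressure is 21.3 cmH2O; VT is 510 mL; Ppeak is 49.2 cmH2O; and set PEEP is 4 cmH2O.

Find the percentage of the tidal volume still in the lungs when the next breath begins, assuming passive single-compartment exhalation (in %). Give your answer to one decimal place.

Flow: 62 L/min ÷ 60 = 1.0333 L/s.
R = (PIP − Pplat)/V̇ = (49.2 − 21.3) / 1.0333 = 27.9/1.0333 = 27.001 cmH2O·s/L.
C = Vt/(Pplat − PEEP) = 510.0 / (21.3 − 4) = 510.0/17.3 = 29.48 mL/cmH2O.
τ = R × C = 27.001 × 0.02948 L/cmH2O = 0.796 s.
Fraction remaining at end-expiration = e^(−Te/τ) = e^(−1.39/0.796) = 0.1744 → 17.44%.

17.4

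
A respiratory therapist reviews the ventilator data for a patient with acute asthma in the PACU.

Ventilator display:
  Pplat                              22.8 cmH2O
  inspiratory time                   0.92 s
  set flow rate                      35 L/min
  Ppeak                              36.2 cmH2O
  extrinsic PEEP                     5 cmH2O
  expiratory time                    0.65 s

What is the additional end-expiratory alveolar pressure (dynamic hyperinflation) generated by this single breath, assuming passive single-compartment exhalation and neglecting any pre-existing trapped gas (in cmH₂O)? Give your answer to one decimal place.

Flow: 35 L/min ÷ 60 = 0.5833 L/s.
Vt = flow × Ti = 0.5833 L/s × 0.92 s × 1000 mL/L = 536.64 mL.
R = (PIP − Pplat)/V̇ = (36.2 − 22.8) / 0.5833 = 13.4/0.5833 = 22.973 cmH2O·s/L.
C = Vt/(Pplat − PEEP) = 536.64 / (22.8 − 5) = 536.64/17.8 = 30.148 mL/cmH2O.
τ = R × C = 22.973 × 0.03015 L/cmH2O = 0.6926 s.
Fraction remaining = e^(−Te/τ) = e^(−0.65/0.6926) = 0.3912; trapped volume = 536.64 × 0.3912 = 209.93 mL.
Additional alveolar pressure from trapping ≈ V_trapped / C = 209.93 / 30.148 = 6.963 cmH2O.

7.0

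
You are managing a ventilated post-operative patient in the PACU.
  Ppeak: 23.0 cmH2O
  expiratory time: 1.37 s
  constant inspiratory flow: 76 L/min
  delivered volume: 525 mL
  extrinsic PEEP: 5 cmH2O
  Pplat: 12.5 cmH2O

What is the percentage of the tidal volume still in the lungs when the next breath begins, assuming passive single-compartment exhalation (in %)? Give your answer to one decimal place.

Flow: 76 L/min ÷ 60 = 1.2667 L/s.
R = (PIP − Pplat)/V̇ = (23.0 − 12.5) / 1.2667 = 10.5/1.2667 = 8.289 cmH2O·s/L.
C = Vt/(Pplat − PEEP) = 525.0 / (12.5 − 5) = 525.0/7.5 = 70.0 mL/cmH2O.
τ = R × C = 8.289 × 0.07 L/cmH2O = 0.5802 s.
Fraction remaining at end-expiration = e^(−Te/τ) = e^(−1.37/0.5802) = 0.0943 → 9.43%.

9.4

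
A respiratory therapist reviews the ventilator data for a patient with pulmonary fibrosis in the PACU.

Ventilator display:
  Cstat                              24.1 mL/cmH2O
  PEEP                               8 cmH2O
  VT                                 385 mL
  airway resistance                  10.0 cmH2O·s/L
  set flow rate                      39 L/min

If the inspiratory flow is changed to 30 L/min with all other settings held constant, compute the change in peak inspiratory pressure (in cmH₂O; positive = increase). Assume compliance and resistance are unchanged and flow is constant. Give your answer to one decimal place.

Flow: 39 L/min ÷ 60 = 0.65 L/s.
New flow: 30 L/min ÷ 60 = 0.5 L/s.
PIP = Vt/C + R·V̇ + PEEP (constant-flow equation of motion).
Only the resistive term changes: ΔPIP = R × ΔV̇ = 10.0 × (0.5 − 0.65) = 10.0 × -0.15 = -1.5 cmH2O.

-1.5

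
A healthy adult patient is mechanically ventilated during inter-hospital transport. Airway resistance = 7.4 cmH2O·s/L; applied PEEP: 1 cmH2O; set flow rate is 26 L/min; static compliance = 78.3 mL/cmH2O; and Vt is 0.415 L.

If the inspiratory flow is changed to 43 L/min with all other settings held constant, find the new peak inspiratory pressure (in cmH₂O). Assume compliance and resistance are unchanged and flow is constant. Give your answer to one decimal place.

11.6

Flow: 26 L/min ÷ 60 = 0.4333 L/s.
New flow: 43 L/min ÷ 60 = 0.7167 L/s.
PIP = Vt/C + R·V̇ + PEEP (constant-flow equation of motion).
Only the resistive term changes: ΔPIP = R × ΔV̇ = 7.4 × (0.7167 − 0.4333) = 7.4 × 0.2834 = 2.097 cmH2O.
Original PIP = 415/78.3 + 7.4×0.4333 + 1 = 9.507 cmH2O; new PIP = 9.507 + (2.097) = 11.604 cmH2O.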